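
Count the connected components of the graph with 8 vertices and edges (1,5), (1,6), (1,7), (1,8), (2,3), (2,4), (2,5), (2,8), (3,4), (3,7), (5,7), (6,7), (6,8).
1 (components: {1, 2, 3, 4, 5, 6, 7, 8})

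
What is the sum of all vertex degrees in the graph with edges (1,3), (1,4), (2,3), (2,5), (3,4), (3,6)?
12 (handshake: sum of degrees = 2|E| = 2 x 6 = 12)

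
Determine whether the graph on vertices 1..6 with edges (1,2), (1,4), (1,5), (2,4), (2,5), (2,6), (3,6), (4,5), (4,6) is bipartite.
No (odd cycle of length 3: 4 -> 1 -> 2 -> 4)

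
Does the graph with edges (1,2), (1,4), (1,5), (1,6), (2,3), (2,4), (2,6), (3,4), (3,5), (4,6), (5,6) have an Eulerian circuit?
No (2 vertices have odd degree: {3, 5}; Eulerian circuit requires 0)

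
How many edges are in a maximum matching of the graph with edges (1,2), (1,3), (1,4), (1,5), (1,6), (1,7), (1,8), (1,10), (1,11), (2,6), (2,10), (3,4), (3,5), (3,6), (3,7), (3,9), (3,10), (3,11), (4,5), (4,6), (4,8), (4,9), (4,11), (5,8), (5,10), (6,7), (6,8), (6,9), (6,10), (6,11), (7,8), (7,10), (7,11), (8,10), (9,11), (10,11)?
5 (matching: (1,8), (2,6), (3,7), (4,9), (10,11); upper bound floor(n/2) = floor(11/2) = 5)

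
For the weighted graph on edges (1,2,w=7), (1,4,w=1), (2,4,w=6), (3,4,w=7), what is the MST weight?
14 (MST edges: (1,4,w=1), (2,4,w=6), (3,4,w=7); sum of weights 1 + 6 + 7 = 14)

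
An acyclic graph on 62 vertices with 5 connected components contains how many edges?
57 (Each of the 5 component trees on V_i vertices has V_i - 1 edges; summing gives V - C = 62 - 5 = 57)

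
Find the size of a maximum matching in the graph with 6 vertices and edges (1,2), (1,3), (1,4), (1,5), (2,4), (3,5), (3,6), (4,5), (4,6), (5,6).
3 (matching: (1,2), (3,6), (4,5); upper bound floor(n/2) = floor(6/2) = 3)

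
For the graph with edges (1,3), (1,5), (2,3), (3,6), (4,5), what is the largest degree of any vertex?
3 (attained at vertex 3)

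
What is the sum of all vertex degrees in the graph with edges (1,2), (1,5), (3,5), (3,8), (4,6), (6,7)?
12 (handshake: sum of degrees = 2|E| = 2 x 6 = 12)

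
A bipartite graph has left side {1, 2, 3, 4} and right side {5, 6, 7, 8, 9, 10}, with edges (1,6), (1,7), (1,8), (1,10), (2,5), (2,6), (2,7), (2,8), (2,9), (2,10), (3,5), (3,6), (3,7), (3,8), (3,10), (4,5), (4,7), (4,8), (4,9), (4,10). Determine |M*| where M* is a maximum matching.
4 (matching: (1,10), (2,9), (3,8), (4,7); upper bound min(|L|,|R|) = min(4,6) = 4)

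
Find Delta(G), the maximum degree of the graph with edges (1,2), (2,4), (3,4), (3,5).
2 (attained at vertices 2, 3, 4)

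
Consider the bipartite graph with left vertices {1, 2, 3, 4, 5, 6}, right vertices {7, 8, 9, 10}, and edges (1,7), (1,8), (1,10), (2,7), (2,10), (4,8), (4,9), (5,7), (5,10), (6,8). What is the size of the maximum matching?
4 (matching: (1,10), (2,7), (4,9), (6,8); upper bound min(|L|,|R|) = min(6,4) = 4)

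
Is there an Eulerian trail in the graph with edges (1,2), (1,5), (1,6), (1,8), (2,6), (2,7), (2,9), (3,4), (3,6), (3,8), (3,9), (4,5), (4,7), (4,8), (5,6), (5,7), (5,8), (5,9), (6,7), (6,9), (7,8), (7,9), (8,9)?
Yes — and in fact it has an Eulerian circuit (the graph is connected and all 9 vertices have even degree)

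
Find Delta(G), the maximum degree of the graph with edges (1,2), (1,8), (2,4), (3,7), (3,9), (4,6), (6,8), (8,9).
3 (attained at vertex 8)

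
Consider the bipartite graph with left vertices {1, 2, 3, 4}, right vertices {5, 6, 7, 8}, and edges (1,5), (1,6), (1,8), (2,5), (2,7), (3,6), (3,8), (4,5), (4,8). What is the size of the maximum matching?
4 (matching: (1,8), (2,7), (3,6), (4,5); upper bound min(|L|,|R|) = min(4,4) = 4)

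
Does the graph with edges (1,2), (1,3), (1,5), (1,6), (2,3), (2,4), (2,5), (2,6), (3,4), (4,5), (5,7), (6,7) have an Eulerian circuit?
No (4 vertices have odd degree: {2, 3, 4, 6}; Eulerian circuit requires 0)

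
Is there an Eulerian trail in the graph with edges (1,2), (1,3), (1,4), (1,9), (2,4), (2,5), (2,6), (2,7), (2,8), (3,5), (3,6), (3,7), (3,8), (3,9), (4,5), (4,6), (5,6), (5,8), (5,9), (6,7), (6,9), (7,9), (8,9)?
Yes — and in fact it has an Eulerian circuit (the graph is connected and all 9 vertices have even degree)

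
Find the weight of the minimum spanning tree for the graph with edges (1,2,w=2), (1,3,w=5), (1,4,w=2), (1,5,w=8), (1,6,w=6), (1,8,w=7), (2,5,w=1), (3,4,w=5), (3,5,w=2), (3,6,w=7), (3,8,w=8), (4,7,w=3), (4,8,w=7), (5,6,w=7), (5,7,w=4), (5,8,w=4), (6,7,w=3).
17 (MST edges: (1,2,w=2), (1,4,w=2), (2,5,w=1), (3,5,w=2), (4,7,w=3), (5,8,w=4), (6,7,w=3); sum of weights 2 + 2 + 1 + 2 + 3 + 4 + 3 = 17)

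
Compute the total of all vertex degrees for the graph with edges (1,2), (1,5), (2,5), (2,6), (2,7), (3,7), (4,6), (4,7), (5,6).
18 (handshake: sum of degrees = 2|E| = 2 x 9 = 18)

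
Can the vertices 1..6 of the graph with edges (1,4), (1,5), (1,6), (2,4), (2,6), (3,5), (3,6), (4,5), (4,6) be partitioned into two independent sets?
No (odd cycle of length 3: 4 -> 1 -> 6 -> 4)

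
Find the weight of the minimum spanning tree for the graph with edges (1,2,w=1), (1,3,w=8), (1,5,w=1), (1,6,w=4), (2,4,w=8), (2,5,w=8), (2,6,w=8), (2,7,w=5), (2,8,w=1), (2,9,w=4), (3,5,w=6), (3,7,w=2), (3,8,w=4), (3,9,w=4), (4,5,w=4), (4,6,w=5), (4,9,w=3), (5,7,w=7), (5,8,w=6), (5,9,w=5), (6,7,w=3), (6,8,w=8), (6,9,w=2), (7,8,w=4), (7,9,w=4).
17 (MST edges: (1,2,w=1), (1,5,w=1), (1,6,w=4), (2,8,w=1), (3,7,w=2), (4,9,w=3), (6,7,w=3), (6,9,w=2); sum of weights 1 + 1 + 4 + 1 + 2 + 3 + 3 + 2 = 17)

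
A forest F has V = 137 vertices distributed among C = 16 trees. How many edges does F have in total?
121 (Each of the 16 component trees on V_i vertices has V_i - 1 edges; summing gives V - C = 137 - 16 = 121)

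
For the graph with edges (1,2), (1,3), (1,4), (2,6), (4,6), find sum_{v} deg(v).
10 (handshake: sum of degrees = 2|E| = 2 x 5 = 10)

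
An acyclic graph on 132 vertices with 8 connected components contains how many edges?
124 (Each of the 8 component trees on V_i vertices has V_i - 1 edges; summing gives V - C = 132 - 8 = 124)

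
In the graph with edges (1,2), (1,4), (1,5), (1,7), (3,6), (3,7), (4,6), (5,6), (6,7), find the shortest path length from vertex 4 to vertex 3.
2 (path: 4 -> 6 -> 3, 2 edges)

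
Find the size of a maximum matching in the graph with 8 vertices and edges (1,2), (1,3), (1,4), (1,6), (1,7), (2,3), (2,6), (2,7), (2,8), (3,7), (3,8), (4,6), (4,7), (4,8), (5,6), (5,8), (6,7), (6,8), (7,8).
4 (matching: (1,7), (2,3), (4,6), (5,8); upper bound floor(n/2) = floor(8/2) = 4)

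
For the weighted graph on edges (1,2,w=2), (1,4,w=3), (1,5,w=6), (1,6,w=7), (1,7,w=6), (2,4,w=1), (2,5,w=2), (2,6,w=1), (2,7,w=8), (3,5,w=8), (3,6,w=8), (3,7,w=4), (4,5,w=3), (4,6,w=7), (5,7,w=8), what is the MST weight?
16 (MST edges: (1,2,w=2), (1,7,w=6), (2,4,w=1), (2,5,w=2), (2,6,w=1), (3,7,w=4); sum of weights 2 + 6 + 1 + 2 + 1 + 4 = 16)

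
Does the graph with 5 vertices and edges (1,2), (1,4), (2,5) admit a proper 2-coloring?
Yes. Partition: {1, 3, 5}, {2, 4}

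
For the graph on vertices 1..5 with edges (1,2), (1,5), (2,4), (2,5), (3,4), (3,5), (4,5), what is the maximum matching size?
2 (matching: (2,5), (3,4); upper bound floor(n/2) = floor(5/2) = 2)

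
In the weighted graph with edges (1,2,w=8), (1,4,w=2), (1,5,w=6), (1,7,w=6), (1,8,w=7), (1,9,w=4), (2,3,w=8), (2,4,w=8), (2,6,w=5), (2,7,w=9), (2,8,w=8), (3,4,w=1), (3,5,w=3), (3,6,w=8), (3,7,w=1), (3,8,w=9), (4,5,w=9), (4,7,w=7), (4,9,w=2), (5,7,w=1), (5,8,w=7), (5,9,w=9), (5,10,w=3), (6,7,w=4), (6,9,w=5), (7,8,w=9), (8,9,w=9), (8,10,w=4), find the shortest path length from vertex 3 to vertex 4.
1 (path: 3 -> 4; weights 1 = 1)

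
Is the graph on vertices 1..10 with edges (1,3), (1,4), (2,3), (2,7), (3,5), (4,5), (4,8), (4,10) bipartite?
Yes. Partition: {1, 2, 5, 6, 8, 9, 10}, {3, 4, 7}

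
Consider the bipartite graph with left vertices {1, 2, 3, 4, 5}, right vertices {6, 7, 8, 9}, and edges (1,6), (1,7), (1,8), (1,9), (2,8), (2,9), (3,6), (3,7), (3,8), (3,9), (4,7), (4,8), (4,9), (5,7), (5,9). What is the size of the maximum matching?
4 (matching: (1,9), (2,8), (3,6), (4,7); upper bound min(|L|,|R|) = min(5,4) = 4)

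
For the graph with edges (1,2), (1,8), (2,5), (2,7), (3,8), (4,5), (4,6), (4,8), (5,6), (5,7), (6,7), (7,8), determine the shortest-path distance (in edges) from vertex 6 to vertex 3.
3 (path: 6 -> 4 -> 8 -> 3, 3 edges)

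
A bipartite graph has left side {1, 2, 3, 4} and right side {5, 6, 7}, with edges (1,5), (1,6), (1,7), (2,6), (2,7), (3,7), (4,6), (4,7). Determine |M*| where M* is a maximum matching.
3 (matching: (1,5), (2,6), (3,7); upper bound min(|L|,|R|) = min(4,3) = 3)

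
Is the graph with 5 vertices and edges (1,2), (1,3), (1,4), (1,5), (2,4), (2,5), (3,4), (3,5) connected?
Yes (BFS from 1 visits [1, 2, 3, 4, 5] — all 5 vertices reached)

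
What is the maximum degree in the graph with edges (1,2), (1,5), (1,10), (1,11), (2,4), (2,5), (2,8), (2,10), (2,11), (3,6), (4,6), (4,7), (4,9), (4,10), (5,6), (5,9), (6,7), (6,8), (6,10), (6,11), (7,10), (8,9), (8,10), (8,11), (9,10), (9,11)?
7 (attained at vertices 6, 10)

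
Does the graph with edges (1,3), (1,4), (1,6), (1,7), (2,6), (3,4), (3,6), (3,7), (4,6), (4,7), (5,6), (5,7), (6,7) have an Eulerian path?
Yes (the graph is connected and exactly 2 vertices have odd degree: {2, 7}; any Eulerian path must start and end at those)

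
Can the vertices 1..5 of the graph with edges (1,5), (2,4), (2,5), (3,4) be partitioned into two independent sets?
Yes. Partition: {1, 2, 3}, {4, 5}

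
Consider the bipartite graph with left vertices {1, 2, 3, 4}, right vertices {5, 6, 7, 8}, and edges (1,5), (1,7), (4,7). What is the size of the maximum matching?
2 (matching: (1,5), (4,7); upper bound min(|L|,|R|) = min(4,4) = 4)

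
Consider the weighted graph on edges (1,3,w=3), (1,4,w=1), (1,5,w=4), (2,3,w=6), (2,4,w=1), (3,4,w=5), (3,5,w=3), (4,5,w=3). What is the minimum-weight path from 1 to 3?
3 (path: 1 -> 3; weights 3 = 3)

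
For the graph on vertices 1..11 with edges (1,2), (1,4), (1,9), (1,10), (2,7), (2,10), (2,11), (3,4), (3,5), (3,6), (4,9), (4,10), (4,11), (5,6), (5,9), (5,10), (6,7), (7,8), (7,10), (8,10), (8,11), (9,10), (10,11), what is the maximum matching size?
5 (matching: (1,2), (3,6), (5,9), (7,8), (10,11); upper bound floor(n/2) = floor(11/2) = 5)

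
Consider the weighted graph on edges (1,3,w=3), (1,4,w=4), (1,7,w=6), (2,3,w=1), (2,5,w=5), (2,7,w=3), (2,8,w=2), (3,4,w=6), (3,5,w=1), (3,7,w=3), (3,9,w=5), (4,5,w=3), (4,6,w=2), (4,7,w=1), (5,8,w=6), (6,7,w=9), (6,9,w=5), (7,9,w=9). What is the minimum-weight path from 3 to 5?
1 (path: 3 -> 5; weights 1 = 1)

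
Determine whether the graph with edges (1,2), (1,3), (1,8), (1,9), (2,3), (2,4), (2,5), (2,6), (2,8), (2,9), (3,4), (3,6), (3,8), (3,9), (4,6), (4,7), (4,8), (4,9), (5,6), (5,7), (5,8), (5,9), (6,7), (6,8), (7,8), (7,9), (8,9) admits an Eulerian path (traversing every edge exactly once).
No (4 vertices have odd degree: {2, 5, 7, 9}; Eulerian path requires 0 or 2)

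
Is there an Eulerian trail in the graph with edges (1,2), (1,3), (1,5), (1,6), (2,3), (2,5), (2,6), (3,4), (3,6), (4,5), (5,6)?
Yes — and in fact it has an Eulerian circuit (the graph is connected and all 6 vertices have even degree)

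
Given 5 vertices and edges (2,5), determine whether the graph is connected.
No, it has 4 components: {1}, {2, 5}, {3}, {4}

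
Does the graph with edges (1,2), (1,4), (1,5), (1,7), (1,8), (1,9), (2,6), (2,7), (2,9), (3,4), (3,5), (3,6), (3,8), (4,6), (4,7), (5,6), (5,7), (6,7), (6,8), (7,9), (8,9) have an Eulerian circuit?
Yes (the graph is connected and all 9 vertices have even degree)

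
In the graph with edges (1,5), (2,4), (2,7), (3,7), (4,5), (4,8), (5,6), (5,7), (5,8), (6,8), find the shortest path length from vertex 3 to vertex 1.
3 (path: 3 -> 7 -> 5 -> 1, 3 edges)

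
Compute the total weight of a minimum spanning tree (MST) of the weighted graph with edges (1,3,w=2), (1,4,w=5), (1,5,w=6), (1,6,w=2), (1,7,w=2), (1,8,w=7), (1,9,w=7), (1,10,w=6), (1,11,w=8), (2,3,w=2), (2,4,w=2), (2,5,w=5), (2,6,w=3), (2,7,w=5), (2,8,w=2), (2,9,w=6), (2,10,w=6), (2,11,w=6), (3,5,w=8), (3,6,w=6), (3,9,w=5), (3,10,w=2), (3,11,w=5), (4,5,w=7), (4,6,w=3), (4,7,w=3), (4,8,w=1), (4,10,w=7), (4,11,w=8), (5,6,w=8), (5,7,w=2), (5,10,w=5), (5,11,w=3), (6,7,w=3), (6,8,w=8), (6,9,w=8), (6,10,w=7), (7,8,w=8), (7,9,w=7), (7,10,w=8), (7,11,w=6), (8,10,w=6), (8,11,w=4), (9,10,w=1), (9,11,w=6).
19 (MST edges: (1,3,w=2), (1,6,w=2), (1,7,w=2), (2,3,w=2), (2,4,w=2), (3,10,w=2), (4,8,w=1), (5,7,w=2), (5,11,w=3), (9,10,w=1); sum of weights 2 + 2 + 2 + 2 + 2 + 2 + 1 + 2 + 3 + 1 = 19)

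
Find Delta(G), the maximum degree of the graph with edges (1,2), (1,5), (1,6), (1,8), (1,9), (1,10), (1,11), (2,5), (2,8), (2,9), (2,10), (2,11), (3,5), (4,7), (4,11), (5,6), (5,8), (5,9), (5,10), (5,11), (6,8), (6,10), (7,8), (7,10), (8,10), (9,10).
8 (attained at vertex 5)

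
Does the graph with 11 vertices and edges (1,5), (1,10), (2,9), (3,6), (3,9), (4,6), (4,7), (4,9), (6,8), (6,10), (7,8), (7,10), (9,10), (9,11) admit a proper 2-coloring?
Yes. Partition: {1, 6, 7, 9}, {2, 3, 4, 5, 8, 10, 11}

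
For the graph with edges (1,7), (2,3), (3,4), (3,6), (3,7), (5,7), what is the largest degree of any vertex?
4 (attained at vertex 3)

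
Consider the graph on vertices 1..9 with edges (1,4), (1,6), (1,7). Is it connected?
No, it has 6 components: {1, 4, 6, 7}, {2}, {3}, {5}, {8}, {9}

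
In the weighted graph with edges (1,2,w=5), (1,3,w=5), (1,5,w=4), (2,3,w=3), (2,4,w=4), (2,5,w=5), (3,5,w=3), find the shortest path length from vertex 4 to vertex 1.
9 (path: 4 -> 2 -> 1; weights 4 + 5 = 9)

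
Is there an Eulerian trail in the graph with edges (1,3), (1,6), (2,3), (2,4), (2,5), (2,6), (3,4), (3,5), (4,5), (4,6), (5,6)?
Yes — and in fact it has an Eulerian circuit (the graph is connected and all 6 vertices have even degree)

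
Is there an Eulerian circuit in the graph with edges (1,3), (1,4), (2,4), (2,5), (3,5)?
Yes (the graph is connected and all 5 vertices have even degree)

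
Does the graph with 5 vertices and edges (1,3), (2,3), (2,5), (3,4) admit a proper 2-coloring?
Yes. Partition: {1, 2, 4}, {3, 5}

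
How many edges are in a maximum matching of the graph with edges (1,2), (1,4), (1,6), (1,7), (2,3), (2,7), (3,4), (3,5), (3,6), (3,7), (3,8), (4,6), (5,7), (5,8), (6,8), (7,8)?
4 (matching: (1,7), (2,3), (4,6), (5,8); upper bound floor(n/2) = floor(8/2) = 4)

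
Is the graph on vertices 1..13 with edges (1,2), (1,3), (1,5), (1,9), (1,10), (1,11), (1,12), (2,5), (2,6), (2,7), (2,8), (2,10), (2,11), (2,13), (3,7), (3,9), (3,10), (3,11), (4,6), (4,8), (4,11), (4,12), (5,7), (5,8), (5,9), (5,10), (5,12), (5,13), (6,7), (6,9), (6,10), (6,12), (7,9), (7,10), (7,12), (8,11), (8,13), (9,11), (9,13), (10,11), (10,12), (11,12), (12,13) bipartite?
No (odd cycle of length 3: 11 -> 1 -> 2 -> 11)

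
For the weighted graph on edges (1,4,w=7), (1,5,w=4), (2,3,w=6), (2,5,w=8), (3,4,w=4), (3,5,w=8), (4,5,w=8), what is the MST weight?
21 (MST edges: (1,4,w=7), (1,5,w=4), (2,3,w=6), (3,4,w=4); sum of weights 7 + 4 + 6 + 4 = 21)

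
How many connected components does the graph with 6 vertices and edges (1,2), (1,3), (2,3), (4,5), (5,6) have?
2 (components: {1, 2, 3}, {4, 5, 6})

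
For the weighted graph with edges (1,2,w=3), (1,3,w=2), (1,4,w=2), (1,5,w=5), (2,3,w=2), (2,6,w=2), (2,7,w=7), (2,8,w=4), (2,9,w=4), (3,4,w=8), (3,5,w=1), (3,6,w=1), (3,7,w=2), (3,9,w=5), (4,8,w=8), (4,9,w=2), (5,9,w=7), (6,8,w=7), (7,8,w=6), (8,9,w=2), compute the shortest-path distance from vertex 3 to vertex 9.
5 (path: 3 -> 9; weights 5 = 5)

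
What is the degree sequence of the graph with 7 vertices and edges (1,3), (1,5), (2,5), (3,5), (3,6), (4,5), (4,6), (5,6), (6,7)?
[5, 4, 3, 2, 2, 1, 1] (degrees: deg(1)=2, deg(2)=1, deg(3)=3, deg(4)=2, deg(5)=5, deg(6)=4, deg(7)=1)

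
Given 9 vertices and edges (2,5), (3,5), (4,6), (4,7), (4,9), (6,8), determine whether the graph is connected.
No, it has 3 components: {1}, {2, 3, 5}, {4, 6, 7, 8, 9}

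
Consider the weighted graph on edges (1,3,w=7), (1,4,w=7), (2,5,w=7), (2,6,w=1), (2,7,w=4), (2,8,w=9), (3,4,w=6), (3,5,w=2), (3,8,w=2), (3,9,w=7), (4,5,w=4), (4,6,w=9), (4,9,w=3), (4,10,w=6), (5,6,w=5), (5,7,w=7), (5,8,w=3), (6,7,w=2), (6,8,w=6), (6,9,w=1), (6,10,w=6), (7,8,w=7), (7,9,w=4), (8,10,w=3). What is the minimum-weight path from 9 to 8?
7 (path: 9 -> 6 -> 8; weights 1 + 6 = 7)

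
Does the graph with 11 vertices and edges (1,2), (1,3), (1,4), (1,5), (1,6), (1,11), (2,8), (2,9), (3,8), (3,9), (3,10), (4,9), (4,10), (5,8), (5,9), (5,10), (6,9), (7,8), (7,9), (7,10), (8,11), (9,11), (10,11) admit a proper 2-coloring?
Yes. Partition: {1, 8, 9, 10}, {2, 3, 4, 5, 6, 7, 11}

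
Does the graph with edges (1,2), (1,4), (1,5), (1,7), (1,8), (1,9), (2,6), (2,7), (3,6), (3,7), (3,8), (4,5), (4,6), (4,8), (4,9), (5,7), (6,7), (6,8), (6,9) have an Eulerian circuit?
No (6 vertices have odd degree: {2, 3, 4, 5, 7, 9}; Eulerian circuit requires 0)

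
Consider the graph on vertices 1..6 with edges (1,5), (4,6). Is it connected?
No, it has 4 components: {1, 5}, {2}, {3}, {4, 6}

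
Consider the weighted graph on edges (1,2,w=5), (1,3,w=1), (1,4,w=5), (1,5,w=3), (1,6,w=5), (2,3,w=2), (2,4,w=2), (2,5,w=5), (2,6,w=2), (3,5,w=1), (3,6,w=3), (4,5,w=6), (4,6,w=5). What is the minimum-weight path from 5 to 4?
5 (path: 5 -> 3 -> 2 -> 4; weights 1 + 2 + 2 = 5)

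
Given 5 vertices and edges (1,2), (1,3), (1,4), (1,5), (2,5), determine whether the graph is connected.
Yes (BFS from 1 visits [1, 2, 3, 4, 5] — all 5 vertices reached)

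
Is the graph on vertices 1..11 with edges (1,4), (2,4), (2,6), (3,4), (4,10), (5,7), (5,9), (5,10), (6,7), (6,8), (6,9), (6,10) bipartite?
Yes. Partition: {1, 2, 3, 7, 8, 9, 10, 11}, {4, 5, 6}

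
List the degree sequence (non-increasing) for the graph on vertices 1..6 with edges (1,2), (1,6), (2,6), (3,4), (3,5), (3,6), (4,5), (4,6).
[4, 3, 3, 2, 2, 2] (degrees: deg(1)=2, deg(2)=2, deg(3)=3, deg(4)=3, deg(5)=2, deg(6)=4)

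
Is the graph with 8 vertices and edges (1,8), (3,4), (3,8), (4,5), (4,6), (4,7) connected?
No, it has 2 components: {1, 3, 4, 5, 6, 7, 8}, {2}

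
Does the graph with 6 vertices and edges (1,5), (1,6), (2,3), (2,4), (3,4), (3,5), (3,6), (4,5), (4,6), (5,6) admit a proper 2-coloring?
No (odd cycle of length 3: 6 -> 1 -> 5 -> 6)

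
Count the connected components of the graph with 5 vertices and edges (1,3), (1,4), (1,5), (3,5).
2 (components: {1, 3, 4, 5}, {2})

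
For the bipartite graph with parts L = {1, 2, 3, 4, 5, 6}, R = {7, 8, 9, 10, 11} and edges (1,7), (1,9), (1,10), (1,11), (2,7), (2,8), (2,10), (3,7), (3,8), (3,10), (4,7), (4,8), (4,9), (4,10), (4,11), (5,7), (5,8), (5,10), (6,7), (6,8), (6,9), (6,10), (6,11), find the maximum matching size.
5 (matching: (1,11), (2,10), (3,8), (4,9), (5,7); upper bound min(|L|,|R|) = min(6,5) = 5)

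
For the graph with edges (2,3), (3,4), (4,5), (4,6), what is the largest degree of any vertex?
3 (attained at vertex 4)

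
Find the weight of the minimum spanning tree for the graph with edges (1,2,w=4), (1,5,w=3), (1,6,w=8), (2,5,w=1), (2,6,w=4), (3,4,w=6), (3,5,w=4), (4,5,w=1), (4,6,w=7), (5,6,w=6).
13 (MST edges: (1,5,w=3), (2,5,w=1), (2,6,w=4), (3,5,w=4), (4,5,w=1); sum of weights 3 + 1 + 4 + 4 + 1 = 13)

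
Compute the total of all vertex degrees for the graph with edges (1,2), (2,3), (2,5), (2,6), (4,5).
10 (handshake: sum of degrees = 2|E| = 2 x 5 = 10)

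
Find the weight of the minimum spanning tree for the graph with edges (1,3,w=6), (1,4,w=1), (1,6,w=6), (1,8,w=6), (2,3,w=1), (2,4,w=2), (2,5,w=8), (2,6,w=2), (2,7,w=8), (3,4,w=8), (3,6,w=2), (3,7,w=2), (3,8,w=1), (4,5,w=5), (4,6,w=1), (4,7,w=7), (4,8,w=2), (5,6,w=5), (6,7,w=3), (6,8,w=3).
13 (MST edges: (1,4,w=1), (2,3,w=1), (2,4,w=2), (3,7,w=2), (3,8,w=1), (4,5,w=5), (4,6,w=1); sum of weights 1 + 1 + 2 + 2 + 1 + 5 + 1 = 13)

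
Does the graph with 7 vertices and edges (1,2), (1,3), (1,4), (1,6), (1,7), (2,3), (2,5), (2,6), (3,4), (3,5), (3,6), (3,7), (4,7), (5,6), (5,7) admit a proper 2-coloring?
No (odd cycle of length 3: 7 -> 1 -> 3 -> 7)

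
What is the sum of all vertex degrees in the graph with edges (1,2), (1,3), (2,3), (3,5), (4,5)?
10 (handshake: sum of degrees = 2|E| = 2 x 5 = 10)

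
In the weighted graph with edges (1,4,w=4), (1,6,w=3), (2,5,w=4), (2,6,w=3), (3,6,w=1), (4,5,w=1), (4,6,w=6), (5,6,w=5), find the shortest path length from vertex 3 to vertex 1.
4 (path: 3 -> 6 -> 1; weights 1 + 3 = 4)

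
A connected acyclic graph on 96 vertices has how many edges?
95 (A tree on V vertices has V - 1 edges, so 96 - 1 = 95)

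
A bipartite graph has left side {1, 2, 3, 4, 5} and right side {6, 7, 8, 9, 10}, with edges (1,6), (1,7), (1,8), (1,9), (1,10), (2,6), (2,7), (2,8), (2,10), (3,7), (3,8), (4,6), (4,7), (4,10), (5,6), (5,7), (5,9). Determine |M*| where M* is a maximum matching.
5 (matching: (1,10), (2,8), (3,7), (4,6), (5,9); upper bound min(|L|,|R|) = min(5,5) = 5)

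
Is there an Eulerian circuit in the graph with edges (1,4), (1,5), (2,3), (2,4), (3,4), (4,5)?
Yes (the graph is connected and all 5 vertices have even degree)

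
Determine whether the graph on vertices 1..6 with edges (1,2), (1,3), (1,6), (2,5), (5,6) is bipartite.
Yes. Partition: {1, 4, 5}, {2, 3, 6}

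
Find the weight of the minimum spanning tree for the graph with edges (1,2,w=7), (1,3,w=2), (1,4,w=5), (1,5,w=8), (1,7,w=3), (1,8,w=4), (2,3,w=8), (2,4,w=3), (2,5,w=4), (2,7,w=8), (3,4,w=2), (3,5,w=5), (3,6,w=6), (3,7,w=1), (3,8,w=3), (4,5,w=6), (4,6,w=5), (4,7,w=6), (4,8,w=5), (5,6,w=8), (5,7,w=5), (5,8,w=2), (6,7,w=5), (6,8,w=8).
18 (MST edges: (1,3,w=2), (2,4,w=3), (3,4,w=2), (3,7,w=1), (3,8,w=3), (4,6,w=5), (5,8,w=2); sum of weights 2 + 3 + 2 + 1 + 3 + 5 + 2 = 18)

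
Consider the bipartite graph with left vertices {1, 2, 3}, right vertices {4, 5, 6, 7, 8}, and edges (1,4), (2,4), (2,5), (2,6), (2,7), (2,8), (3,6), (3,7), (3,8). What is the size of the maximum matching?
3 (matching: (1,4), (2,8), (3,7); upper bound min(|L|,|R|) = min(3,5) = 3)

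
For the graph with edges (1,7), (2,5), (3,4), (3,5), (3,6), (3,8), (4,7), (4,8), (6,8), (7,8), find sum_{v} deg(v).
20 (handshake: sum of degrees = 2|E| = 2 x 10 = 20)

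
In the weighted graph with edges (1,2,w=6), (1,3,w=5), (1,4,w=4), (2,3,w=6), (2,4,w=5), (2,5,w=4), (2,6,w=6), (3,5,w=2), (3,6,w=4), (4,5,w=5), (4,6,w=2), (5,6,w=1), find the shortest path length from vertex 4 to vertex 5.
3 (path: 4 -> 6 -> 5; weights 2 + 1 = 3)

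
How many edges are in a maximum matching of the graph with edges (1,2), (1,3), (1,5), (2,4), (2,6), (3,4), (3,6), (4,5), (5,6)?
3 (matching: (1,5), (2,6), (3,4); upper bound floor(n/2) = floor(6/2) = 3)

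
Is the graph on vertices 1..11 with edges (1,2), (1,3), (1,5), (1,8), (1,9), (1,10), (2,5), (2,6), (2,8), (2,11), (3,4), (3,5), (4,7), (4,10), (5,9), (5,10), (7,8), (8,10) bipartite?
No (odd cycle of length 3: 3 -> 1 -> 5 -> 3)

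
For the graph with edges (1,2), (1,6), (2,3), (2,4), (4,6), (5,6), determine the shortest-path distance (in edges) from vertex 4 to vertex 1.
2 (path: 4 -> 6 -> 1, 2 edges)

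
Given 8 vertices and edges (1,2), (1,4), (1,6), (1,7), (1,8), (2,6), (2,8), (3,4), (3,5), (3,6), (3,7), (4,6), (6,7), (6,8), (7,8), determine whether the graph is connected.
Yes (BFS from 1 visits [1, 2, 4, 6, 7, 8, 3, 5] — all 8 vertices reached)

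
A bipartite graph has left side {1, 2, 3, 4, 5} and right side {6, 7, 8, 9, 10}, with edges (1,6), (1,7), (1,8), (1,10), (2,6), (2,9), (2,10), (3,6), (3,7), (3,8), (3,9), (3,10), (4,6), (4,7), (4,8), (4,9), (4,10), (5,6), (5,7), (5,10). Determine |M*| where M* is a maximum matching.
5 (matching: (1,10), (2,9), (3,8), (4,7), (5,6); upper bound min(|L|,|R|) = min(5,5) = 5)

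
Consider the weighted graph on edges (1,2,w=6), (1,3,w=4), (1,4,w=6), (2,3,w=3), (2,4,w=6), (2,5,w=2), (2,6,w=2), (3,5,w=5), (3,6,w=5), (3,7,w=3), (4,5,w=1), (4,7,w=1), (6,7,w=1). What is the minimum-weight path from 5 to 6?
3 (path: 5 -> 4 -> 7 -> 6; weights 1 + 1 + 1 = 3)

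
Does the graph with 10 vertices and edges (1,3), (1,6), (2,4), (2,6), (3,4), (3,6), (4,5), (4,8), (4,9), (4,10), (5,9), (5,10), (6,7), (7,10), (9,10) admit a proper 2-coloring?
No (odd cycle of length 3: 6 -> 1 -> 3 -> 6)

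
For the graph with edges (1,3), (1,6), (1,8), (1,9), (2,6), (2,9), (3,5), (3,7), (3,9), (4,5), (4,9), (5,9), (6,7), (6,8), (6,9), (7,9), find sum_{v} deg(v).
32 (handshake: sum of degrees = 2|E| = 2 x 16 = 32)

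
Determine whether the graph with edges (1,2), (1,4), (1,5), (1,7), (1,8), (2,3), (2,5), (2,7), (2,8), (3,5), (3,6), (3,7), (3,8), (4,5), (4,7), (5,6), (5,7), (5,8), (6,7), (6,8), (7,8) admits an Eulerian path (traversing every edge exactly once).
No (6 vertices have odd degree: {1, 2, 3, 4, 5, 7}; Eulerian path requires 0 or 2)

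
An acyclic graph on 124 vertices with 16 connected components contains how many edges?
108 (Each of the 16 component trees on V_i vertices has V_i - 1 edges; summing gives V - C = 124 - 16 = 108)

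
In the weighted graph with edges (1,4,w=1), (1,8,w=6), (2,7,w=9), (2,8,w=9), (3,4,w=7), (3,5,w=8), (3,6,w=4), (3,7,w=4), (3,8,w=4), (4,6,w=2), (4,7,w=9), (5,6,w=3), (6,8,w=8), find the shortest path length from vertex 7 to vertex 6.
8 (path: 7 -> 3 -> 6; weights 4 + 4 = 8)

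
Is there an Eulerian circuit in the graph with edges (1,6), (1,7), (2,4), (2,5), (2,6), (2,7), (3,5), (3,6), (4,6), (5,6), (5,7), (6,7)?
Yes (the graph is connected and all 7 vertices have even degree)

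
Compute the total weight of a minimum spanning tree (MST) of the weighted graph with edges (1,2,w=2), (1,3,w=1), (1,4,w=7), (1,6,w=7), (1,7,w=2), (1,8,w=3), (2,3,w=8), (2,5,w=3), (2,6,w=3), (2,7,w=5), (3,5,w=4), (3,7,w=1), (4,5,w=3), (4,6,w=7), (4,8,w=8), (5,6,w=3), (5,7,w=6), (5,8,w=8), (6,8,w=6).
16 (MST edges: (1,2,w=2), (1,3,w=1), (1,8,w=3), (2,5,w=3), (2,6,w=3), (3,7,w=1), (4,5,w=3); sum of weights 2 + 1 + 3 + 3 + 3 + 1 + 3 = 16)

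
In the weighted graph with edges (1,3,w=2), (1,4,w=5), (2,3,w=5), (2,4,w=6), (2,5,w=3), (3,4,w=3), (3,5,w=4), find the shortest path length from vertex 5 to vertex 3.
4 (path: 5 -> 3; weights 4 = 4)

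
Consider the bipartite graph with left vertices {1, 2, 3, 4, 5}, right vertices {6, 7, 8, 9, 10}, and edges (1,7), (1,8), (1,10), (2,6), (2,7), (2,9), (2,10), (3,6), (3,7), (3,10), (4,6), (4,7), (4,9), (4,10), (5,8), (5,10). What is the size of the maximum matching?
5 (matching: (1,10), (2,9), (3,7), (4,6), (5,8); upper bound min(|L|,|R|) = min(5,5) = 5)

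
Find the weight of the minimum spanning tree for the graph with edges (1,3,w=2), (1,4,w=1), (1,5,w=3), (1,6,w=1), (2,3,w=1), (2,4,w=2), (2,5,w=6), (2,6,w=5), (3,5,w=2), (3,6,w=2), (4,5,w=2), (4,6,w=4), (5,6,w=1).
6 (MST edges: (1,3,w=2), (1,4,w=1), (1,6,w=1), (2,3,w=1), (5,6,w=1); sum of weights 2 + 1 + 1 + 1 + 1 = 6)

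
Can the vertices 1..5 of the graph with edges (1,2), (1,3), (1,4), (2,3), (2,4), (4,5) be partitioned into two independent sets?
No (odd cycle of length 3: 3 -> 1 -> 2 -> 3)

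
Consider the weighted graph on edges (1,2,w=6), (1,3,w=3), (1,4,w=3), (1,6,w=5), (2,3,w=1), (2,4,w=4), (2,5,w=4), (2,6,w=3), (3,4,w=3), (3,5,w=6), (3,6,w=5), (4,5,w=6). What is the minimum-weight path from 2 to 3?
1 (path: 2 -> 3; weights 1 = 1)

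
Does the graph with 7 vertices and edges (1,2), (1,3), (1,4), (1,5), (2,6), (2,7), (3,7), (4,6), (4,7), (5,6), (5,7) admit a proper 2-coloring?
Yes. Partition: {1, 6, 7}, {2, 3, 4, 5}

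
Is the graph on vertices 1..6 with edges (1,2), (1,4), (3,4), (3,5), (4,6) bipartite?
Yes. Partition: {1, 3, 6}, {2, 4, 5}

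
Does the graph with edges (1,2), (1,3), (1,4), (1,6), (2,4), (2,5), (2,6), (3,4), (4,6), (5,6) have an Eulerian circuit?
Yes (the graph is connected and all 6 vertices have even degree)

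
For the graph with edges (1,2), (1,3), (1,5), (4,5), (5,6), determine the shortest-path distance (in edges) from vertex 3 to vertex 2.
2 (path: 3 -> 1 -> 2, 2 edges)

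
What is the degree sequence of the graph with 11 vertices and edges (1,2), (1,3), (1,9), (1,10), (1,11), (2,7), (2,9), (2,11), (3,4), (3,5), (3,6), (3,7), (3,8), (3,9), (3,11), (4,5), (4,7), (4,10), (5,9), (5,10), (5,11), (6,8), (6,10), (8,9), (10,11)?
[8, 5, 5, 5, 5, 5, 4, 4, 3, 3, 3] (degrees: deg(1)=5, deg(2)=4, deg(3)=8, deg(4)=4, deg(5)=5, deg(6)=3, deg(7)=3, deg(8)=3, deg(9)=5, deg(10)=5, deg(11)=5)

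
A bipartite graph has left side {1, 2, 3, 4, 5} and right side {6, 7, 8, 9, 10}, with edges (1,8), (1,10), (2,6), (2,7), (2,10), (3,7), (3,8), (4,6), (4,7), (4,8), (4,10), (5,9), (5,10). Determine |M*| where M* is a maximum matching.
5 (matching: (1,10), (2,7), (3,8), (4,6), (5,9); upper bound min(|L|,|R|) = min(5,5) = 5)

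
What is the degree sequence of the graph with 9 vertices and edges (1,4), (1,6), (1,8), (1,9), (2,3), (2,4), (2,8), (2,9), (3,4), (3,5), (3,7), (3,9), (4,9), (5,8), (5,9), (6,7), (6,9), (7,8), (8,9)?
[7, 5, 5, 4, 4, 4, 3, 3, 3] (degrees: deg(1)=4, deg(2)=4, deg(3)=5, deg(4)=4, deg(5)=3, deg(6)=3, deg(7)=3, deg(8)=5, deg(9)=7)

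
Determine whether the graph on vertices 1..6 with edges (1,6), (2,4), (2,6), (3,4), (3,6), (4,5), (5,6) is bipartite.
Yes. Partition: {1, 2, 3, 5}, {4, 6}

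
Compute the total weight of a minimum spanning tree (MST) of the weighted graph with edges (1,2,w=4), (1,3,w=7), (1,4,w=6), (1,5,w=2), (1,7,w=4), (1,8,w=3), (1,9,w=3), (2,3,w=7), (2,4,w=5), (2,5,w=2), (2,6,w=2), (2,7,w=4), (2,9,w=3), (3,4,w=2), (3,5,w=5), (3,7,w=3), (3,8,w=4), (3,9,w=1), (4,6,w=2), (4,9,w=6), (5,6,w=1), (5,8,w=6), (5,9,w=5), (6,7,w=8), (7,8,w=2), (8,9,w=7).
15 (MST edges: (1,5,w=2), (1,8,w=3), (2,5,w=2), (3,4,w=2), (3,9,w=1), (4,6,w=2), (5,6,w=1), (7,8,w=2); sum of weights 2 + 3 + 2 + 2 + 1 + 2 + 1 + 2 = 15)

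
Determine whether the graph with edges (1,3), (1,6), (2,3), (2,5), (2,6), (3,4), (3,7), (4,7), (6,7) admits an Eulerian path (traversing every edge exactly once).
No (4 vertices have odd degree: {2, 5, 6, 7}; Eulerian path requires 0 or 2)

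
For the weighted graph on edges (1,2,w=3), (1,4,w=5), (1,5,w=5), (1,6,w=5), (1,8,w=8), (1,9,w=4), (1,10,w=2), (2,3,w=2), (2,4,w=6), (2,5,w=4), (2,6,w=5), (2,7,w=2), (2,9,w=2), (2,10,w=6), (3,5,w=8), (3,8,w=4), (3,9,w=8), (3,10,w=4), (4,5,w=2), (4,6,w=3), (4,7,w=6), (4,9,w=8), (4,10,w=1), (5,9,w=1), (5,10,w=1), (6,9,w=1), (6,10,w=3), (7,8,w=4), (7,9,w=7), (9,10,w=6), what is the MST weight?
16 (MST edges: (1,10,w=2), (2,3,w=2), (2,7,w=2), (2,9,w=2), (3,8,w=4), (4,10,w=1), (5,9,w=1), (5,10,w=1), (6,9,w=1); sum of weights 2 + 2 + 2 + 2 + 4 + 1 + 1 + 1 + 1 = 16)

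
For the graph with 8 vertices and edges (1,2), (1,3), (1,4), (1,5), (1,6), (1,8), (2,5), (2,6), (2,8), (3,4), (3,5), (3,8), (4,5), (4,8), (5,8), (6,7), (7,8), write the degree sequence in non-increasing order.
[6, 6, 5, 4, 4, 4, 3, 2] (degrees: deg(1)=6, deg(2)=4, deg(3)=4, deg(4)=4, deg(5)=5, deg(6)=3, deg(7)=2, deg(8)=6)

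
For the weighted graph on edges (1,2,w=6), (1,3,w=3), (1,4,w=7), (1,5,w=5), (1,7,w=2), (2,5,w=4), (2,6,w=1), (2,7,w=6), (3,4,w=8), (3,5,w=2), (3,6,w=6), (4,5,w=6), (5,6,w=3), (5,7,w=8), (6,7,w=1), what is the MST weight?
15 (MST edges: (1,3,w=3), (1,7,w=2), (2,6,w=1), (3,5,w=2), (4,5,w=6), (6,7,w=1); sum of weights 3 + 2 + 1 + 2 + 6 + 1 = 15)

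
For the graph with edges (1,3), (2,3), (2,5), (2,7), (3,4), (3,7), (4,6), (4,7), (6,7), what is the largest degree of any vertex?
4 (attained at vertices 3, 7)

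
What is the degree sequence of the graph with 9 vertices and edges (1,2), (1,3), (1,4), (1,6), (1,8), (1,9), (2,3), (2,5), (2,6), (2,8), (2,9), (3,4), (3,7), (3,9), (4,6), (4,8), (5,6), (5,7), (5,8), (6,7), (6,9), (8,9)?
[6, 6, 6, 5, 5, 5, 4, 4, 3] (degrees: deg(1)=6, deg(2)=6, deg(3)=5, deg(4)=4, deg(5)=4, deg(6)=6, deg(7)=3, deg(8)=5, deg(9)=5)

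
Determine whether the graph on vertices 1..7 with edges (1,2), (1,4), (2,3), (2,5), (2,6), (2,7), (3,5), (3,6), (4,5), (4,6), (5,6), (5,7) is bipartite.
No (odd cycle of length 3: 6 -> 4 -> 5 -> 6)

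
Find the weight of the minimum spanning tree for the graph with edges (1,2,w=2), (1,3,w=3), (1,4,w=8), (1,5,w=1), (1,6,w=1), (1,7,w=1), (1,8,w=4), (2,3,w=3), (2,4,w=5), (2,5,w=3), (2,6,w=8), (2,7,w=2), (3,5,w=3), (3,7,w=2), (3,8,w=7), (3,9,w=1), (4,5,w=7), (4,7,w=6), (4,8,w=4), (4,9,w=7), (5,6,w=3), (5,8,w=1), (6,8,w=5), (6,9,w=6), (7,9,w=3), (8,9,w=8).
13 (MST edges: (1,2,w=2), (1,5,w=1), (1,6,w=1), (1,7,w=1), (3,7,w=2), (3,9,w=1), (4,8,w=4), (5,8,w=1); sum of weights 2 + 1 + 1 + 1 + 2 + 1 + 4 + 1 = 13)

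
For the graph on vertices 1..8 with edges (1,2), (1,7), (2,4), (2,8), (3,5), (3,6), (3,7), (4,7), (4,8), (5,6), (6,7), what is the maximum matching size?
4 (matching: (1,2), (3,7), (4,8), (5,6); upper bound floor(n/2) = floor(8/2) = 4)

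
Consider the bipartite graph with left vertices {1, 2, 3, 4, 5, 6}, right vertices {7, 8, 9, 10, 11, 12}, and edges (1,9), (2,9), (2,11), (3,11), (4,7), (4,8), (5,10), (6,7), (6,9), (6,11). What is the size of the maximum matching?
5 (matching: (1,9), (2,11), (4,8), (5,10), (6,7); upper bound min(|L|,|R|) = min(6,6) = 6)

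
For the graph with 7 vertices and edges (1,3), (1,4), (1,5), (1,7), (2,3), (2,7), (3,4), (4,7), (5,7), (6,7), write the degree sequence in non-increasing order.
[5, 4, 3, 3, 2, 2, 1] (degrees: deg(1)=4, deg(2)=2, deg(3)=3, deg(4)=3, deg(5)=2, deg(6)=1, deg(7)=5)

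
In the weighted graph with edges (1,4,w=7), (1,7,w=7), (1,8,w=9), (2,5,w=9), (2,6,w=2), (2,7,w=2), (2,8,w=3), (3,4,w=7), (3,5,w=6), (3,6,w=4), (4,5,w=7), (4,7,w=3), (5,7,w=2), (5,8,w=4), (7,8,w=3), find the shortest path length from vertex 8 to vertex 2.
3 (path: 8 -> 2; weights 3 = 3)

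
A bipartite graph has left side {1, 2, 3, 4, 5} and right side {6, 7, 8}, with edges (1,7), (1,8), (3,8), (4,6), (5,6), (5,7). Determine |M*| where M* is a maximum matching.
3 (matching: (1,8), (4,6), (5,7); upper bound min(|L|,|R|) = min(5,3) = 3)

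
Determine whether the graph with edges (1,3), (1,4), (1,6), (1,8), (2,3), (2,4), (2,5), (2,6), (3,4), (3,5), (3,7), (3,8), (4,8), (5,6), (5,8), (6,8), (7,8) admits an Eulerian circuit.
Yes (the graph is connected and all 8 vertices have even degree)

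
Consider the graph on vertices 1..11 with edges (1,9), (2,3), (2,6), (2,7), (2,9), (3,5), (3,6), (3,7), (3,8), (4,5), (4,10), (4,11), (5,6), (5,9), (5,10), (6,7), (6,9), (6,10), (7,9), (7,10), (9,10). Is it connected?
Yes (BFS from 1 visits [1, 9, 2, 5, 6, 7, 10, 3, 4, 8, 11] — all 11 vertices reached)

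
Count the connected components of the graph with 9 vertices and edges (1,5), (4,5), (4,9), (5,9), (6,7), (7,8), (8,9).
3 (components: {1, 4, 5, 6, 7, 8, 9}, {2}, {3})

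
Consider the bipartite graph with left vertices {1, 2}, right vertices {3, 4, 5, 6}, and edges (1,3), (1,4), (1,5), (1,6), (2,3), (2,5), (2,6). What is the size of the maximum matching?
2 (matching: (1,6), (2,5); upper bound min(|L|,|R|) = min(2,4) = 2)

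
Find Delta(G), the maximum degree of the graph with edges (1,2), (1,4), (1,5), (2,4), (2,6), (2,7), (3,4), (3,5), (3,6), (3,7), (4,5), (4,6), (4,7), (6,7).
6 (attained at vertex 4)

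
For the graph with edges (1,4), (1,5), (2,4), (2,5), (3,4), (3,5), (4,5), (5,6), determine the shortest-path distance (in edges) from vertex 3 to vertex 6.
2 (path: 3 -> 5 -> 6, 2 edges)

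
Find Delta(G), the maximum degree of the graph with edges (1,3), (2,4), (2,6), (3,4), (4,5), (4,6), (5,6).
4 (attained at vertex 4)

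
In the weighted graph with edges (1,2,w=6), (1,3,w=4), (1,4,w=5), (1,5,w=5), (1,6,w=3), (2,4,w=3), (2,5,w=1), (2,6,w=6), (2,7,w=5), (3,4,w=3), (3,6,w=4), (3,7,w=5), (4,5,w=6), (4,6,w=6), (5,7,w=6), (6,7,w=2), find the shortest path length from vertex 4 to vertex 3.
3 (path: 4 -> 3; weights 3 = 3)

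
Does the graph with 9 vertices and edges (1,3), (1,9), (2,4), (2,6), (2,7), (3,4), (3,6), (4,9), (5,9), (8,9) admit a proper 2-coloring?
Yes. Partition: {1, 4, 5, 6, 7, 8}, {2, 3, 9}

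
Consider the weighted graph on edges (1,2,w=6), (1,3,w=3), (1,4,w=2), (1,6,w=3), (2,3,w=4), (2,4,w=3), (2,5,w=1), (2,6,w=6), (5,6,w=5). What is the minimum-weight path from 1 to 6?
3 (path: 1 -> 6; weights 3 = 3)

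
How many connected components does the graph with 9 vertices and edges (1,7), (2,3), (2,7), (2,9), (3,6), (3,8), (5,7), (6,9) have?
2 (components: {1, 2, 3, 5, 6, 7, 8, 9}, {4})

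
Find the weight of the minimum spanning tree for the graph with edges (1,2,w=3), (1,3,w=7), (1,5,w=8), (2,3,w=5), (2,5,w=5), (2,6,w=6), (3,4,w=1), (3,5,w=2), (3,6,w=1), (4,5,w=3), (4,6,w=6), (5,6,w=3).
12 (MST edges: (1,2,w=3), (2,3,w=5), (3,4,w=1), (3,5,w=2), (3,6,w=1); sum of weights 3 + 5 + 1 + 2 + 1 = 12)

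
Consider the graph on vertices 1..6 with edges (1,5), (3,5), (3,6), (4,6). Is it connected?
No, it has 2 components: {1, 3, 4, 5, 6}, {2}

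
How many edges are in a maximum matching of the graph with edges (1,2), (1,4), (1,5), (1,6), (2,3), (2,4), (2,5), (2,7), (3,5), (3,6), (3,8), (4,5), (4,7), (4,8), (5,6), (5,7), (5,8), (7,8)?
4 (matching: (1,6), (2,5), (3,8), (4,7); upper bound floor(n/2) = floor(8/2) = 4)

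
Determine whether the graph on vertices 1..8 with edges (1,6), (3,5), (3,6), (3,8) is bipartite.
Yes. Partition: {1, 2, 3, 4, 7}, {5, 6, 8}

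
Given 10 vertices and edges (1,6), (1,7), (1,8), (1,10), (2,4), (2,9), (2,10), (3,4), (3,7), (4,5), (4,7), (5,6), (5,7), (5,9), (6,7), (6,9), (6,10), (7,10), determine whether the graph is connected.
Yes (BFS from 1 visits [1, 6, 7, 8, 10, 5, 9, 3, 4, 2] — all 10 vertices reached)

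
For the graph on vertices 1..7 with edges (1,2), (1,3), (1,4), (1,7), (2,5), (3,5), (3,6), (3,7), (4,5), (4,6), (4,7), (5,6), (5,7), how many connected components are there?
1 (components: {1, 2, 3, 4, 5, 6, 7})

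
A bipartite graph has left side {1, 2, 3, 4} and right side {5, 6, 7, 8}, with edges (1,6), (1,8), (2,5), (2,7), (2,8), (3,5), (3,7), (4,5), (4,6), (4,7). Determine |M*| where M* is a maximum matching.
4 (matching: (1,8), (2,7), (3,5), (4,6); upper bound min(|L|,|R|) = min(4,4) = 4)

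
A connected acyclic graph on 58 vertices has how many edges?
57 (A tree on V vertices has V - 1 edges, so 58 - 1 = 57)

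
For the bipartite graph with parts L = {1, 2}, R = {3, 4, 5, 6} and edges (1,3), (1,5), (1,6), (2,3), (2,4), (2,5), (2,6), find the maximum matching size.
2 (matching: (1,6), (2,5); upper bound min(|L|,|R|) = min(2,4) = 2)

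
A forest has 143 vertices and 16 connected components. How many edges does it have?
127 (Each of the 16 component trees on V_i vertices has V_i - 1 edges; summing gives V - C = 143 - 16 = 127)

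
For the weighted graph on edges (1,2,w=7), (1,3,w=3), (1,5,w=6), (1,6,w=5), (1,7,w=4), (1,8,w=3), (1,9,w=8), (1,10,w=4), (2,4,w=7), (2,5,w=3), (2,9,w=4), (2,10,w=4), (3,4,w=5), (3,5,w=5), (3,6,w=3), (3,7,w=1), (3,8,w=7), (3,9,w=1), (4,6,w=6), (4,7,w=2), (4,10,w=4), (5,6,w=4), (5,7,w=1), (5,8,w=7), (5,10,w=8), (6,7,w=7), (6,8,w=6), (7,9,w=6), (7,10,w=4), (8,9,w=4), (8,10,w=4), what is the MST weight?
21 (MST edges: (1,3,w=3), (1,8,w=3), (1,10,w=4), (2,5,w=3), (3,6,w=3), (3,7,w=1), (3,9,w=1), (4,7,w=2), (5,7,w=1); sum of weights 3 + 3 + 4 + 3 + 3 + 1 + 1 + 2 + 1 = 21)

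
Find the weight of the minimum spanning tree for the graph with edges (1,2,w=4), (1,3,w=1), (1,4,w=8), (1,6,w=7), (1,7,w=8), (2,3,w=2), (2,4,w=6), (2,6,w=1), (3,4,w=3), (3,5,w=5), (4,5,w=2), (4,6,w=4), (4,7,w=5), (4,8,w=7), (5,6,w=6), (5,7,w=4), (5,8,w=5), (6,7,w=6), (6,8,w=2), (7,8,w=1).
12 (MST edges: (1,3,w=1), (2,3,w=2), (2,6,w=1), (3,4,w=3), (4,5,w=2), (6,8,w=2), (7,8,w=1); sum of weights 1 + 2 + 1 + 3 + 2 + 2 + 1 = 12)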